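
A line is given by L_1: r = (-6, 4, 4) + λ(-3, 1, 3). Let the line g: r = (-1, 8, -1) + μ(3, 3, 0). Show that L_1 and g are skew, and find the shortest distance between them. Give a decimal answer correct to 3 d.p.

Common perpendicular direction n = (-3, 1, 3) × (3, 3, 0) = (-9, 9, -12).
With w = (-1, 8, -1) − (-6, 4, 4) = (5, 4, -5), w · n = 51.
Since n ≠ 0 the lines are not parallel, and w · n = 51 ≠ 0 so they do not intersect; hence they are skew.
Distance = |w · n| / |n| = |51| / √306 ≈ 2.915.

2.915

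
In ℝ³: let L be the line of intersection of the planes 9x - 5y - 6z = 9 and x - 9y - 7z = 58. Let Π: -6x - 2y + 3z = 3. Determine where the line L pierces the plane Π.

(-5, 0, -9)

Direction of L: (9, -5, -6) × (1, -9, -7) = (-19, 57, -76).
A point on L: solving the two plane equations with x = -9 gives (-9, 12, -25).
Substitute r = (-9, 12, -25) + t(-19, 57, -76) into the plane: -45 + (-228)t = 3, so t = -4/19.
Intersection: (-9, 12, -25) + (-4/19)·(-19, 57, -76) = (-5, 0, -9).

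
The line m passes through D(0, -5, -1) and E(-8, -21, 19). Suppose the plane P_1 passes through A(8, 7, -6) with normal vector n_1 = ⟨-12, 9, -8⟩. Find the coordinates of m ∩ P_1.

A direction vector for m is E − D = (-8, -16, 20).
P_1: n_1·r = n_1·A gives -12x + 9y - 8z = 15.
Substitute r = (0, -5, -1) + t(-8, -16, 20) into the plane: -37 + (-208)t = 15, so t = -1/4.
Intersection: (0, -5, -1) + (-1/4)·(-8, -16, 20) = (2, -1, -6).

(2, -1, -6)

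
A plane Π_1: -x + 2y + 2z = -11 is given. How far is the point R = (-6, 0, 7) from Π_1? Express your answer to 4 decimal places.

10.3333

n·R − d = (-1)·(-6) + (2)·(0) + (2)·(7) − (-11) = 31; |n| = √9.
Distance = |31| / √9 = 31/√9 ≈ 10.3333.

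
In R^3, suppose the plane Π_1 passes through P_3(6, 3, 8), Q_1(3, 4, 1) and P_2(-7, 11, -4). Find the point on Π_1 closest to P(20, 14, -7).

(8, -1, -4)

P_3Q_1 = (-3, 1, -7), P_3P_2 = (-13, 8, -12); a normal to Π_1 is P_3Q_1 × P_3P_2 = (44, 55, -11).
Using P_3: Π_1 has equation 44x + 55y - 11z = 341.
Foot = P − λn with λ = (n·P − d)/|n|² = (1727 − 341)/5082 = 3/11.
Foot = (20, 14, -7) − (3/11)·(44, 55, -11) = (8, -1, -4).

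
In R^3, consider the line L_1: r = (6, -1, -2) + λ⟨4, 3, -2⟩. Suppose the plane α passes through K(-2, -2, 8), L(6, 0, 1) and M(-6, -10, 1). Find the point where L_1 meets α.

KL = (8, 2, -7), KM = (-4, -8, -7); a normal to α is KL × KM = (-70, 84, -56).
Using K: α has equation -70x + 84y - 56z = -476.
Substitute r = (6, -1, -2) + t(4, 3, -2) into the plane: -392 + 84t = -476, so t = -1.
Intersection: (6, -1, -2) + (-1)·(4, 3, -2) = (2, -4, 0).

(2, -4, 0)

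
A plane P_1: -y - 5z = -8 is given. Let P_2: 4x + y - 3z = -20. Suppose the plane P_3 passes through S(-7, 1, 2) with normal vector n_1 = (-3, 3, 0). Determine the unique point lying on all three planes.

P_3: n_1·r = n_1·S gives -3x + 3y = 24.
Solving the 3×3 linear system -y - 5z = -8, 4x + y - 3z = -20, -3x + 3y = 24 (e.g. by elimination or Cramer's rule, determinant = -84) gives (-5, 3, 1).

(-5, 3, 1)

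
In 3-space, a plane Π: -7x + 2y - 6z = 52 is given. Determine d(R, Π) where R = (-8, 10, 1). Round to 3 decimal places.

1.908

n·R − d = (-7)·(-8) + (2)·(10) + (-6)·(1) − 52 = 18; |n| = √89.
Distance = |18| / √89 = 18/√89 ≈ 1.908.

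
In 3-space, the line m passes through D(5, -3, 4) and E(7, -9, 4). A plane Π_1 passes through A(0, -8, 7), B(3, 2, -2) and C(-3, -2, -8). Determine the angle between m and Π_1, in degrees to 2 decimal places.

A direction vector for m is E − D = (2, -6, 0).
AB = (3, 10, -9), AC = (-3, 6, -15); a normal to Π_1 is AB × AC = (-96, 72, 48).
Using A: Π_1 has equation -96x + 72y + 48z = -240.
sin θ = |n·v| / (|n||v|) = |-624| / (√16704 · √40) = 0.76339.
θ ≈ 49.76°.

49.76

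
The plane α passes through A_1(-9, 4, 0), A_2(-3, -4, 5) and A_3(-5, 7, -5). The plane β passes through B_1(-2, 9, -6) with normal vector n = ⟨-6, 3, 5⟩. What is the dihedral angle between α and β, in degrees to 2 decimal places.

A_1A_2 = (6, -8, 5), A_1A_3 = (4, 3, -5); a normal to α is A_1A_2 × A_1A_3 = (25, 50, 50).
Using A_1: α has equation 25x + 50y + 50z = -25.
β: n·r = n·B_1 gives -6x + 3y + 5z = 9.
cos θ = |n₁·n₂| / (|n₁||n₂|) = |250| / (√5625 · √70).
θ = arccos(0.39841) ≈ 66.52°.

66.52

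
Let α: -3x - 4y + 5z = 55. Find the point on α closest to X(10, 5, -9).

(1, -7, 6)

Foot = X − λn with λ = (n·X − d)/|n|² = (-95 − 55)/50 = -3.
Foot = (10, 5, -9) − (-3)·(-3, -4, 5) = (1, -7, 6).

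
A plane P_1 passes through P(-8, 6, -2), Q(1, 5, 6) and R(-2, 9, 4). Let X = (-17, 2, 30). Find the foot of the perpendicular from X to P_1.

(3, 6, 8)

PQ = (9, -1, 8), PR = (6, 3, 6); a normal to P_1 is PQ × PR = (-30, -6, 33).
Using P: P_1 has equation -30x - 6y + 33z = 138.
Foot = X − λn with λ = (n·X − d)/|n|² = (1488 − 138)/2025 = 2/3.
Foot = (-17, 2, 30) − (2/3)·(-30, -6, 33) = (3, 6, 8).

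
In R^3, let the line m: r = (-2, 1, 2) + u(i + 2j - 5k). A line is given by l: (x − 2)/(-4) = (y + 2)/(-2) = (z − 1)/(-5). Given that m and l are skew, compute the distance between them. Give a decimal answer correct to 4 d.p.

4.9427

l has direction (-4, -2, -5) through (2, -2, 1).
Common perpendicular direction n = (1, 2, -5) × (-4, -2, -5) = (-20, 25, 6).
With w = (2, -2, 1) − (-2, 1, 2) = (4, -3, -1), w · n = -161.
Distance = |w · n| / |n| = |-161| / √1061 ≈ 4.9427.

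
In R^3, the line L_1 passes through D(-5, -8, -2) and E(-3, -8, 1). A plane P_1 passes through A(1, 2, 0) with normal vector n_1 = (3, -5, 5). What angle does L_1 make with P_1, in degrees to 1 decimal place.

A direction vector for L_1 is E − D = (2, 0, 3).
P_1: n_1·r = n_1·A gives 3x - 5y + 5z = -7.
sin θ = |n·v| / (|n||v|) = |21| / (√59 · √13) = 0.75827.
θ ≈ 49.3°.

49.3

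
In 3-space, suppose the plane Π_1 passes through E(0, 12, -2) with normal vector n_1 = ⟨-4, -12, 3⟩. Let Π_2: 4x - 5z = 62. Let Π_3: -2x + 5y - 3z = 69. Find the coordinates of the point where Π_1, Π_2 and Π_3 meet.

Π_1: n_1·r = n_1·E gives -4x - 12y + 3z = -150.
Solving the 3×3 linear system -4x - 12y + 3z = -150, 4x - 5z = 62, -2x + 5y - 3z = 69 (e.g. by elimination or Cramer's rule, determinant = -304) gives (3, 9, -10).

(3, 9, -10)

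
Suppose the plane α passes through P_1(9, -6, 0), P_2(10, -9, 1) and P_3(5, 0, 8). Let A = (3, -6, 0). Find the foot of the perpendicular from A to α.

(8, -4, 1)

P_1P_2 = (1, -3, 1), P_1P_3 = (-4, 6, 8); a normal to α is P_1P_2 × P_1P_3 = (-30, -12, -6).
Using P_1: α has equation -30x - 12y - 6z = -198.
Foot = A − λn with λ = (n·A − d)/|n|² = (-18 − (-198))/1080 = 1/6.
Foot = (3, -6, 0) − (1/6)·(-30, -12, -6) = (8, -4, 1).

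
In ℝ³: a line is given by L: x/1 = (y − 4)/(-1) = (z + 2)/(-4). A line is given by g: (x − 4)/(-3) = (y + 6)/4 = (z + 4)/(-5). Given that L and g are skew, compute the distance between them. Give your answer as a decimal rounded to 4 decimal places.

3.2548

L has direction (1, -1, -4) through (0, 4, -2).
g has direction (-3, 4, -5) through (4, -6, -4).
Common perpendicular direction n = (1, -1, -4) × (-3, 4, -5) = (21, 17, 1).
With w = (4, -6, -4) − (0, 4, -2) = (4, -10, -2), w · n = -88.
Distance = |w · n| / |n| = |-88| / √731 ≈ 3.2548.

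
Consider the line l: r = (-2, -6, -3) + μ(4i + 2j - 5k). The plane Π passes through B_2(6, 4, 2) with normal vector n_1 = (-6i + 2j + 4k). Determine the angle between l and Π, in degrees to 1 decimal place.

52.8

Π: n_1·r = n_1·B_2 gives -6x + 2y + 4z = -20.
sin θ = |n·v| / (|n||v|) = |-40| / (√56 · √45) = 0.79682.
θ ≈ 52.8°.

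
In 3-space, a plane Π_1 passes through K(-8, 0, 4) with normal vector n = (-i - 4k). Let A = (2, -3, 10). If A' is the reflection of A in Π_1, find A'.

Π_1: n·r = n·K gives -x - 4z = -8.
λ = (n·A − d)/|n|² = (-42 − (-8))/17 = -2.
Reflection = A − 2λn = (2, -3, 10) − (-4)·(-1, 0, -4) = (-2, -3, -6).

(-2, -3, -6)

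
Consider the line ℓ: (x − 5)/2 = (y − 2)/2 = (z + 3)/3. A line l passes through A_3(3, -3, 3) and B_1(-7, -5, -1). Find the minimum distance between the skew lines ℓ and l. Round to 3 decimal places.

7.699

ℓ has direction (2, 2, 3) through (5, 2, -3).
A direction vector for l is B_1 − A_3 = (-10, -2, -4).
Common perpendicular direction n = (2, 2, 3) × (-10, -2, -4) = (-2, -22, 16).
With w = (3, -3, 3) − (5, 2, -3) = (-2, -5, 6), w · n = 210.
Distance = |w · n| / |n| = |210| / √744 ≈ 7.699.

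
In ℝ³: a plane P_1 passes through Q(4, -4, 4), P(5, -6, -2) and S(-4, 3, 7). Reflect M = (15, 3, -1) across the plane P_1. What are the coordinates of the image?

(-1, -17, 3)

QP = (1, -2, -6), QS = (-8, 7, 3); a normal to P_1 is QP × QS = (36, 45, -9).
Using Q: P_1 has equation 36x + 45y - 9z = -72.
λ = (n·M − d)/|n|² = (684 − (-72))/3402 = 2/9.
Reflection = M − 2λn = (15, 3, -1) − (4/9)·(36, 45, -9) = (-1, -17, 3).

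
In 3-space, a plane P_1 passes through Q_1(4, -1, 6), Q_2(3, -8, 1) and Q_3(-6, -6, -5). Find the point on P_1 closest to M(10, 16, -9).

Q_1Q_2 = (-1, -7, -5), Q_1Q_3 = (-10, -5, -11); a normal to P_1 is Q_1Q_2 × Q_1Q_3 = (52, 39, -65).
Using Q_1: P_1 has equation 52x + 39y - 65z = -221.
Foot = M − λn with λ = (n·M − d)/|n|² = (1729 − (-221))/8450 = 3/13.
Foot = (10, 16, -9) − (3/13)·(52, 39, -65) = (-2, 7, 6).

(-2, 7, 6)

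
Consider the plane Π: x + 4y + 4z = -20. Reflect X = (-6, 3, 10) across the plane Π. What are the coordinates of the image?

(-10, -13, -6)

λ = (n·X − d)/|n|² = (46 − (-20))/33 = 2.
Reflection = X − 2λn = (-6, 3, 10) − 4·(1, 4, 4) = (-10, -13, -6).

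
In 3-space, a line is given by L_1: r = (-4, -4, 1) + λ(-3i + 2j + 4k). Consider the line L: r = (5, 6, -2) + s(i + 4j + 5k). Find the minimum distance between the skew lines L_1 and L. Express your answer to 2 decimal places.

Common perpendicular direction n = (-3, 2, 4) × (1, 4, 5) = (-6, 19, -14).
With w = (5, 6, -2) − (-4, -4, 1) = (9, 10, -3), w · n = 178.
Distance = |w · n| / |n| = |178| / √593 ≈ 7.31.

7.31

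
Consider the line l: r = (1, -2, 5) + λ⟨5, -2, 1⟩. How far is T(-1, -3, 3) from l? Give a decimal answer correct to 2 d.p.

2.38

Taking (1, -2, 5) on l with direction v = (5, -2, 1): w = T − (1, -2, 5) = (-2, -1, -2), and w × v = (-5, -8, 9).
Distance = |w × v| / |v| = √170 / √30 ≈ 2.38.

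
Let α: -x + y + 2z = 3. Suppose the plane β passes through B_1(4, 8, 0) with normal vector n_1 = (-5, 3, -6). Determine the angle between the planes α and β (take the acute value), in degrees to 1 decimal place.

β: n_1·r = n_1·B_1 gives -5x + 3y - 6z = 4.
cos θ = |n₁·n₂| / (|n₁||n₂|) = |-4| / (√6 · √70).
θ = arccos(0.19518) ≈ 78.7°.

78.7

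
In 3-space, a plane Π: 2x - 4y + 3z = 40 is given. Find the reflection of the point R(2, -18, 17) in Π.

(-10, 6, -1)

λ = (n·R − d)/|n|² = (127 − 40)/29 = 3.
Reflection = R − 2λn = (2, -18, 17) − 6·(2, -4, 3) = (-10, 6, -1).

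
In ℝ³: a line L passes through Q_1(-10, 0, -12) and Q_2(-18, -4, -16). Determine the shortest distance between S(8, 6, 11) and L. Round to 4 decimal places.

13.5953

A direction vector for L is Q_2 − Q_1 = (-8, -4, -4).
Taking (-10, 0, -12) on L with direction v = (-8, -4, -4): w = S − (-10, 0, -12) = (18, 6, 23), and w × v = (68, -112, -24).
Distance = |w × v| / |v| = √17744 / √96 ≈ 13.5953.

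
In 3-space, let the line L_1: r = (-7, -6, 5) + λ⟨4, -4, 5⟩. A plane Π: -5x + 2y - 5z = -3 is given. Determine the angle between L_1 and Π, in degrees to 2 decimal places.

72.80

sin θ = |n·v| / (|n||v|) = |-53| / (√54 · √57) = 0.95530.
θ ≈ 72.80°.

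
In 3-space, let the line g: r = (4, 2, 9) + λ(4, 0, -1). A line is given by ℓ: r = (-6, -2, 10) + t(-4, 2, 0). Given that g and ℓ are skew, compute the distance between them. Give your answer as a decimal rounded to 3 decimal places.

Common perpendicular direction n = (4, 0, -1) × (-4, 2, 0) = (2, 4, 8).
With w = (-6, -2, 10) − (4, 2, 9) = (-10, -4, 1), w · n = -28.
Distance = |w · n| / |n| = |-28| / √84 ≈ 3.055.

3.055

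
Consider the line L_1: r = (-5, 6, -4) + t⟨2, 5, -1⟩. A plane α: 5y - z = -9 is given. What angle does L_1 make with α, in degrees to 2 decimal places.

68.58

sin θ = |n·v| / (|n||v|) = |26| / (√26 · √30) = 0.93095.
θ ≈ 68.58°.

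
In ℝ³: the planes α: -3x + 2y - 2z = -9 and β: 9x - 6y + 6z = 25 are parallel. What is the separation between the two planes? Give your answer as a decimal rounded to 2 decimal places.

Rescale β by 1/(-3): -3x + 2y - 2z = -25/3. Then distance = |-9 − (-25/3)| / √17 ≈ 0.16.

0.16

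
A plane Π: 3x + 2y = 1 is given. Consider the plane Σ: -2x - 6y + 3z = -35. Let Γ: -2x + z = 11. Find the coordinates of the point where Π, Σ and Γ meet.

Solving the 3×3 linear system 3x + 2y = 1, -2x - 6y + 3z = -35, -2x + z = 11 (e.g. by elimination or Cramer's rule, determinant = -26) gives (-5, 8, 1).

(-5, 8, 1)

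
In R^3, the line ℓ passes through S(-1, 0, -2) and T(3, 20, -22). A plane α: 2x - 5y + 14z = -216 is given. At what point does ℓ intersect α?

A direction vector for ℓ is T − S = (4, 20, -20).
Substitute r = (-1, 0, -2) + t(4, 20, -20) into the plane: -30 + (-372)t = -216, so t = 1/2.
Intersection: (-1, 0, -2) + (1/2)·(4, 20, -20) = (1, 10, -12).

(1, 10, -12)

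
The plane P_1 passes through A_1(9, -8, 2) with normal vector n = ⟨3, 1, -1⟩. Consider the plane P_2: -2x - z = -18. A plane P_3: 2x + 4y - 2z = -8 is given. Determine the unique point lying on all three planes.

P_1: n·r = n·A_1 gives 3x + y - z = 17.
Solving the 3×3 linear system 3x + y - z = 17, -2x - z = -18, 2x + 4y - 2z = -8 (e.g. by elimination or Cramer's rule, determinant = 14) gives (8, -5, 2).

(8, -5, 2)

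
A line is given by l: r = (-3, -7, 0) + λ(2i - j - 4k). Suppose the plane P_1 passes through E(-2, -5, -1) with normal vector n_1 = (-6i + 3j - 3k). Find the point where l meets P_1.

(-5, -6, 4)

P_1: n_1·r = n_1·E gives -6x + 3y - 3z = 0.
Substitute r = (-3, -7, 0) + t(2, -1, -4) into the plane: -3 + (-3)t = 0, so t = -1.
Intersection: (-3, -7, 0) + (-1)·(2, -1, -4) = (-5, -6, 4).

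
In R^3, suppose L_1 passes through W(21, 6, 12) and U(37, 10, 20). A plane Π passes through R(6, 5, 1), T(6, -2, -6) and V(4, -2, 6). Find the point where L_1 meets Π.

(5, 2, 4)

A direction vector for L_1 is U − W = (16, 4, 8).
RT = (0, -7, -7), RV = (-2, -7, 5); a normal to Π is RT × RV = (-84, 14, -14).
Using R: Π has equation -84x + 14y - 14z = -448.
Substitute r = (21, 6, 12) + t(16, 4, 8) into the plane: -1848 + (-1400)t = -448, so t = -1.
Intersection: (21, 6, 12) + (-1)·(16, 4, 8) = (5, 2, 4).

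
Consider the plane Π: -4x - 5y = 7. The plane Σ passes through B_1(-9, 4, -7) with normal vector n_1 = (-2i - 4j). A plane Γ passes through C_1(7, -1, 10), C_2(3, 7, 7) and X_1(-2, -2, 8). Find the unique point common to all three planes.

(-3, 1, 7)

Σ: n_1·r = n_1·B_1 gives -2x - 4y = 2.
C_1C_2 = (-4, 8, -3), C_1X_1 = (-9, -1, -2); a normal to Γ is C_1C_2 × C_1X_1 = (-19, 19, 76).
Using C_1: Γ has equation -19x + 19y + 76z = 608.
Solving the 3×3 linear system -4x - 5y = 7, -2x - 4y = 2, -19x + 19y + 76z = 608 (e.g. by elimination or Cramer's rule, determinant = 456) gives (-3, 1, 7).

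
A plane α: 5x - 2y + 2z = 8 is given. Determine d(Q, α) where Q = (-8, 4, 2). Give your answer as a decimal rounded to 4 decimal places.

n·Q − d = (5)·(-8) + (-2)·(4) + (2)·(2) − 8 = -52; |n| = √33.
Distance = |-52| / √33 = 52/√33 ≈ 9.0520.

9.0520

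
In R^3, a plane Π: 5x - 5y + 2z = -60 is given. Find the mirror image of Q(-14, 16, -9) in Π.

(6, -4, -1)

λ = (n·Q − d)/|n|² = (-168 − (-60))/54 = -2.
Reflection = Q − 2λn = (-14, 16, -9) − (-4)·(5, -5, 2) = (6, -4, -1).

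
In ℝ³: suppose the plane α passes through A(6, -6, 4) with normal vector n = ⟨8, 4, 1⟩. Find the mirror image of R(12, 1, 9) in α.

α: n·r = n·A gives 8x + 4y + z = 28.
λ = (n·R − d)/|n|² = (109 − 28)/81 = 1.
Reflection = R − 2λn = (12, 1, 9) − 2·(8, 4, 1) = (-4, -7, 7).

(-4, -7, 7)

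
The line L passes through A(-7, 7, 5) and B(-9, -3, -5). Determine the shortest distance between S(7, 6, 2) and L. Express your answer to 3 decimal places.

A direction vector for L is B − A = (-2, -10, -10).
Taking (-7, 7, 5) on L with direction v = (-2, -10, -10): w = S − (-7, 7, 5) = (14, -1, -3), and w × v = (-20, 146, -142).
Distance = |w × v| / |v| = √41880 / √204 ≈ 14.328.

14.328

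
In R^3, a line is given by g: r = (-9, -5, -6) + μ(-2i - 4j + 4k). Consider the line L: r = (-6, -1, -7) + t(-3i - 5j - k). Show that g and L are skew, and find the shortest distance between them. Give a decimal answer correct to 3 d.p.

Common perpendicular direction n = (-2, -4, 4) × (-3, -5, -1) = (24, -14, -2).
With w = (-6, -1, -7) − (-9, -5, -6) = (3, 4, -1), w · n = 18.
Since n ≠ 0 the lines are not parallel, and w · n = 18 ≠ 0 so they do not intersect; hence they are skew.
Distance = |w · n| / |n| = |18| / √776 ≈ 0.646.

0.646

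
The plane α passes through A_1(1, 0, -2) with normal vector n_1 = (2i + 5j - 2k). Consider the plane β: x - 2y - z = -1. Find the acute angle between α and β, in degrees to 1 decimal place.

α: n_1·r = n_1·A_1 gives 2x + 5y - 2z = 6.
cos θ = |n₁·n₂| / (|n₁||n₂|) = |-6| / (√33 · √6).
θ = arccos(0.42640) ≈ 64.8°.

64.8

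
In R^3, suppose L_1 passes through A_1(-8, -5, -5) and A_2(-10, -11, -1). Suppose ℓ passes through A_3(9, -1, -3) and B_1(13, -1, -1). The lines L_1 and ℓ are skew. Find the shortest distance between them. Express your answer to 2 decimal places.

2.27

A direction vector for L_1 is A_2 − A_1 = (-2, -6, 4).
A direction vector for ℓ is B_1 − A_3 = (4, 0, 2).
Common perpendicular direction n = (-2, -6, 4) × (4, 0, 2) = (-12, 20, 24).
With w = (9, -1, -3) − (-8, -5, -5) = (17, 4, 2), w · n = -76.
Distance = |w · n| / |n| = |-76| / √1120 ≈ 2.27.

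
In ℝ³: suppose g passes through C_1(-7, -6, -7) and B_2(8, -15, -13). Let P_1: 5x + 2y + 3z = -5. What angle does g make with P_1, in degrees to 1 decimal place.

A direction vector for g is B_2 − C_1 = (15, -9, -6).
sin θ = |n·v| / (|n||v|) = |39| / (√38 · √342) = 0.34211.
θ ≈ 20.0°.

20.0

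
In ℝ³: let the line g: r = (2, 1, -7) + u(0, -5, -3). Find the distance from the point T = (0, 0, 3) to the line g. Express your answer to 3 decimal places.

Taking (2, 1, -7) on g with direction v = (0, -5, -3): w = T − (2, 1, -7) = (-2, -1, 10), and w × v = (53, -6, 10).
Distance = |w × v| / |v| = √2945 / √34 ≈ 9.307.

9.307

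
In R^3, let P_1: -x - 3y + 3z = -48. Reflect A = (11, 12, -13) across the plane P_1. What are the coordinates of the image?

λ = (n·A − d)/|n|² = (-86 − (-48))/19 = -2.
Reflection = A − 2λn = (11, 12, -13) − (-4)·(-1, -3, 3) = (7, 0, -1).

(7, 0, -1)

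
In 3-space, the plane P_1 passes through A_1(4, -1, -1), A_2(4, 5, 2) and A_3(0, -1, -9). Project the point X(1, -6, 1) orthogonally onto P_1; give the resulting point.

(5, -5, -1)

A_1A_2 = (0, 6, 3), A_1A_3 = (-4, 0, -8); a normal to P_1 is A_1A_2 × A_1A_3 = (-48, -12, 24).
Using A_1: P_1 has equation -48x - 12y + 24z = -204.
Foot = X − λn with λ = (n·X − d)/|n|² = (48 − (-204))/3024 = 1/12.
Foot = (1, -6, 1) − (1/12)·(-48, -12, 24) = (5, -5, -1).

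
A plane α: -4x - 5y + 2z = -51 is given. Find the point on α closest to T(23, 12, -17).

Foot = T − λn with λ = (n·T − d)/|n|² = (-186 − (-51))/45 = -3.
Foot = (23, 12, -17) − (-3)·(-4, -5, 2) = (11, -3, -11).

(11, -3, -11)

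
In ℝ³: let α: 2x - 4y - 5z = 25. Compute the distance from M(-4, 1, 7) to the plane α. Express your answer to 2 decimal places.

n·M − d = (2)·(-4) + (-4)·(1) + (-5)·(7) − 25 = -72; |n| = √45.
Distance = |-72| / √45 = 72/√45 ≈ 10.73.

10.73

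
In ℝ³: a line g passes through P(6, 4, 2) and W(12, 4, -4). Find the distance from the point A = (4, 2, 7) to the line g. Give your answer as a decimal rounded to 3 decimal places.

A direction vector for g is W − P = (6, 0, -6).
Taking (6, 4, 2) on g with direction v = (6, 0, -6): w = A − (6, 4, 2) = (-2, -2, 5), and w × v = (12, 18, 12).
Distance = |w × v| / |v| = √612 / √72 ≈ 2.915.

2.915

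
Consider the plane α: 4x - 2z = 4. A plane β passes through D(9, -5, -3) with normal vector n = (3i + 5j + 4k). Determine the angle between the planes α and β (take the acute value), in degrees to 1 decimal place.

82.7

β: n·r = n·D gives 3x + 5y + 4z = -10.
cos θ = |n₁·n₂| / (|n₁||n₂|) = |4| / (√20 · √50).
θ = arccos(0.12649) ≈ 82.7°.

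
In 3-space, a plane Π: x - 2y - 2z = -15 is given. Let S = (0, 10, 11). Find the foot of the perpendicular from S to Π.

Foot = S − λn with λ = (n·S − d)/|n|² = (-42 − (-15))/9 = -3.
Foot = (0, 10, 11) − (-3)·(1, -2, -2) = (3, 4, 5).

(3, 4, 5)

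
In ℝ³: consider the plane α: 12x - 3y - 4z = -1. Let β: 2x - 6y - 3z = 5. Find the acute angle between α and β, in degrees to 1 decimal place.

cos θ = |n₁·n₂| / (|n₁||n₂|) = |54| / (√169 · √49).
θ = arccos(0.59341) ≈ 53.6°.

53.6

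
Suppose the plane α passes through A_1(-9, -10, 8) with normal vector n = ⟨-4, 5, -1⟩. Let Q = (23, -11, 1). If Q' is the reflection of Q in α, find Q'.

(-1, 19, -5)

α: n·r = n·A_1 gives -4x + 5y - z = -22.
λ = (n·Q − d)/|n|² = (-148 − (-22))/42 = -3.
Reflection = Q − 2λn = (23, -11, 1) − (-6)·(-4, 5, -1) = (-1, 19, -5).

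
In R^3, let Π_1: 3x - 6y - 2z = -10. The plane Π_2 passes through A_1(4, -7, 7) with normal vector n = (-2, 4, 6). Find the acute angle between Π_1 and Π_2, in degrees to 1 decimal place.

36.7

Π_2: n·r = n·A_1 gives -2x + 4y + 6z = 6.
cos θ = |n₁·n₂| / (|n₁||n₂|) = |-42| / (√49 · √56).
θ = arccos(0.80178) ≈ 36.7°.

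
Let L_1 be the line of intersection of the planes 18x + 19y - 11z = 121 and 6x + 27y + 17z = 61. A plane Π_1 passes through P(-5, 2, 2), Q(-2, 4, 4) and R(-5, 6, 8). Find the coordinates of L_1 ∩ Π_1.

(4, 2, -1)

Direction of L_1: (18, 19, -11) × (6, 27, 17) = (620, -372, 372).
A point on L_1: solving the two plane equations with x = 9 gives (9, -1, 2).
PQ = (3, 2, 2), PR = (0, 4, 6); a normal to Π_1 is PQ × PR = (4, -18, 12).
Using P: Π_1 has equation 4x - 18y + 12z = -32.
Substitute r = (9, -1, 2) + t(620, -372, 372) into the plane: 78 + 13640t = -32, so t = -1/124.
Intersection: (9, -1, 2) + (-1/124)·(620, -372, 372) = (4, 2, -1).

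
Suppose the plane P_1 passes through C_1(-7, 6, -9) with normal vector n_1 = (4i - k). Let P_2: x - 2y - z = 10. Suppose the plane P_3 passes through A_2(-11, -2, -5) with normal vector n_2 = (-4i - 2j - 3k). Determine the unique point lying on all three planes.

(-7, -4, -9)

P_1: n_1·r = n_1·C_1 gives 4x - z = -19.
P_3: n_2·r = n_2·A_2 gives -4x - 2y - 3z = 63.
Solving the 3×3 linear system 4x - z = -19, x - 2y - z = 10, -4x - 2y - 3z = 63 (e.g. by elimination or Cramer's rule, determinant = 26) gives (-7, -4, -9).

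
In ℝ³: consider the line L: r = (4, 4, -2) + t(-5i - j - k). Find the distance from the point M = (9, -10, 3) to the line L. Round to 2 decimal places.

Taking (4, 4, -2) on L with direction v = (-5, -1, -1): w = M − (4, 4, -2) = (5, -14, 5), and w × v = (19, -20, -75).
Distance = |w × v| / |v| = √6386 / √27 ≈ 15.38.

15.38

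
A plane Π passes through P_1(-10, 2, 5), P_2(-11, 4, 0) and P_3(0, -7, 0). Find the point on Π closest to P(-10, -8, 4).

(-5, -3, 5)

P_1P_2 = (-1, 2, -5), P_1P_3 = (10, -9, -5); a normal to Π is P_1P_2 × P_1P_3 = (-55, -55, -11).
Using P_1: Π has equation -55x - 55y - 11z = 385.
Foot = P − λn with λ = (n·P − d)/|n|² = (946 − 385)/6171 = 1/11.
Foot = (-10, -8, 4) − (1/11)·(-55, -55, -11) = (-5, -3, 5).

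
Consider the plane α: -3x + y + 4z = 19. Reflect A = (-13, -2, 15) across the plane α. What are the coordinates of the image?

λ = (n·A − d)/|n|² = (97 − 19)/26 = 3.
Reflection = A − 2λn = (-13, -2, 15) − 6·(-3, 1, 4) = (5, -8, -9).

(5, -8, -9)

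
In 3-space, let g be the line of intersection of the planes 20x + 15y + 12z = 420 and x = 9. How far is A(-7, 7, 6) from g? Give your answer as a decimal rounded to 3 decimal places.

16.333

Direction of g: (20, 15, 12) × (1, 0, 0) = (0, 12, -15).
A point on g: solving the two plane equations with y = 12 gives (9, 12, 5).
Taking (9, 12, 5) on g with direction v = (0, 12, -15): w = A − (9, 12, 5) = (-16, -5, 1), and w × v = (63, -240, -192).
Distance = |w × v| / |v| = √98433 / √369 ≈ 16.333.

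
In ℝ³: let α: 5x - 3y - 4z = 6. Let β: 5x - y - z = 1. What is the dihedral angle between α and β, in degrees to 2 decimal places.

cos θ = |n₁·n₂| / (|n₁||n₂|) = |32| / (√50 · √27).
θ = arccos(0.87093) ≈ 29.43°.

29.43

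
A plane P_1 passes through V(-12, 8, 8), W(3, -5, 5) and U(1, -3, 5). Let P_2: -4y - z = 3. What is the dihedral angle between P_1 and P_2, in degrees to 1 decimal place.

43.6

VW = (15, -13, -3), VU = (13, -11, -3); a normal to P_1 is VW × VU = (6, 6, 4).
Using V: P_1 has equation 6x + 6y + 4z = 8.
cos θ = |n₁·n₂| / (|n₁||n₂|) = |-28| / (√88 · √17).
θ = arccos(0.72392) ≈ 43.6°.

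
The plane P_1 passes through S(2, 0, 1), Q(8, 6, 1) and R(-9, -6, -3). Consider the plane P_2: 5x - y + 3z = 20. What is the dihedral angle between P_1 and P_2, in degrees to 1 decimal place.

SQ = (6, 6, 0), SR = (-11, -6, -4); a normal to P_1 is SQ × SR = (-24, 24, 30).
Using S: P_1 has equation -24x + 24y + 30z = -18.
cos θ = |n₁·n₂| / (|n₁||n₂|) = |-54| / (√2052 · √35).
θ = arccos(0.20150) ≈ 78.4°.

78.4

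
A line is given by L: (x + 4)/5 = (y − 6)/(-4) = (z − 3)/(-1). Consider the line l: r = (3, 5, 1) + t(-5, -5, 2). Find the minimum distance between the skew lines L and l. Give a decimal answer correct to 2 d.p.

L has direction (5, -4, -1) through (-4, 6, 3).
Common perpendicular direction n = (5, -4, -1) × (-5, -5, 2) = (-13, -5, -45).
With w = (3, 5, 1) − (-4, 6, 3) = (7, -1, -2), w · n = 4.
Distance = |w · n| / |n| = |4| / √2219 ≈ 0.08.

0.08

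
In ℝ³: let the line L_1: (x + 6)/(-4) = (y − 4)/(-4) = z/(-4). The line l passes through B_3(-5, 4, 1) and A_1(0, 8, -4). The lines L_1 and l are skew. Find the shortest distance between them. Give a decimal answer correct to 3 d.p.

L_1 has direction (-4, -4, -4) through (-6, 4, 0).
A direction vector for l is A_1 − B_3 = (5, 4, -5).
Common perpendicular direction n = (-4, -4, -4) × (5, 4, -5) = (36, -40, 4).
With w = (-5, 4, 1) − (-6, 4, 0) = (1, 0, 1), w · n = 40.
Distance = |w · n| / |n| = |40| / √2912 ≈ 0.741.

0.741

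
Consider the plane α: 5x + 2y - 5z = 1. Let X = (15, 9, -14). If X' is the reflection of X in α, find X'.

λ = (n·X − d)/|n|² = (163 − 1)/54 = 3.
Reflection = X − 2λn = (15, 9, -14) − 6·(5, 2, -5) = (-15, -3, 16).

(-15, -3, 16)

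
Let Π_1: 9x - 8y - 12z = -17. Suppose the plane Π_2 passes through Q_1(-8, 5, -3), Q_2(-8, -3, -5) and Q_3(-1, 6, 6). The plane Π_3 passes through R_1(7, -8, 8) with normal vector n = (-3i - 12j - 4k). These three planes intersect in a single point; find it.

(-5, -2, -1)

Q_1Q_2 = (0, -8, -2), Q_1Q_3 = (7, 1, 9); a normal to Π_2 is Q_1Q_2 × Q_1Q_3 = (-70, -14, 56).
Using Q_1: Π_2 has equation -70x - 14y + 56z = 322.
Π_3: n·r = n·R_1 gives -3x - 12y - 4z = 43.
Solving the 3×3 linear system 9x - 8y - 12z = -17, -70x - 14y + 56z = 322, -3x - 12y - 4z = 43 (e.g. by elimination or Cramer's rule, determinant = 560) gives (-5, -2, -1).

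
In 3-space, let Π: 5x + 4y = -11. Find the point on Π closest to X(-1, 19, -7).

Foot = X − λn with λ = (n·X − d)/|n|² = (71 − (-11))/41 = 2.
Foot = (-1, 19, -7) − 2·(5, 4, 0) = (-11, 11, -7).

(-11, 11, -7)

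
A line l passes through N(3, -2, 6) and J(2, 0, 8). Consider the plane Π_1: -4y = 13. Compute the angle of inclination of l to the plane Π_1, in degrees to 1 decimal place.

41.8

A direction vector for l is J − N = (-1, 2, 2).
sin θ = |n·v| / (|n||v|) = |-8| / (√16 · √9) = 0.66667.
θ ≈ 41.8°.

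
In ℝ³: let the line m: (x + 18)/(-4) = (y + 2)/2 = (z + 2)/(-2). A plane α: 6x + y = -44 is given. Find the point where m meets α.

m has direction (-4, 2, -2) through (-18, -2, -2).
Substitute r = (-18, -2, -2) + t(-4, 2, -2) into the plane: -110 + (-22)t = -44, so t = -3.
Intersection: (-18, -2, -2) + (-3)·(-4, 2, -2) = (-6, -8, 4).

(-6, -8, 4)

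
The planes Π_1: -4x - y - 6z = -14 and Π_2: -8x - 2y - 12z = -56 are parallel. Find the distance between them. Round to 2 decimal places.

Rescale Π_2 by 1/2: -4x - y - 6z = -28. Then distance = |-14 − (-28)| / √53 ≈ 1.92.

1.92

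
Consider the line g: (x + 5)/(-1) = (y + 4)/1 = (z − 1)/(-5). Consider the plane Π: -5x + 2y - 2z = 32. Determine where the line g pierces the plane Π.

(-6, -3, -4)

g has direction (-1, 1, -5) through (-5, -4, 1).
Substitute r = (-5, -4, 1) + t(-1, 1, -5) into the plane: 15 + 17t = 32, so t = 1.
Intersection: (-5, -4, 1) + 1·(-1, 1, -5) = (-6, -3, -4).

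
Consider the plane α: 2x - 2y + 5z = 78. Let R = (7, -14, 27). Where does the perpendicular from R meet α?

Foot = R − λn with λ = (n·R − d)/|n|² = (177 − 78)/33 = 3.
Foot = (7, -14, 27) − 3·(2, -2, 5) = (1, -8, 12).

(1, -8, 12)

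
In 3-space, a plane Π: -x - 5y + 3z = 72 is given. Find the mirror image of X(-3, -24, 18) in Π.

(3, 6, 0)

λ = (n·X − d)/|n|² = (177 − 72)/35 = 3.
Reflection = X − 2λn = (-3, -24, 18) − 6·(-1, -5, 3) = (3, 6, 0).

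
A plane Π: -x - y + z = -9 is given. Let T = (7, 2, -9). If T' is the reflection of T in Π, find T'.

λ = (n·T − d)/|n|² = (-18 − (-9))/3 = -3.
Reflection = T − 2λn = (7, 2, -9) − (-6)·(-1, -1, 1) = (1, -4, -3).

(1, -4, -3)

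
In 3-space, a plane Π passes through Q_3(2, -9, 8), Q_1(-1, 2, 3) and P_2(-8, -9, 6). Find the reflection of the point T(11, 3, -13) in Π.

Q_3Q_1 = (-3, 11, -5), Q_3P_2 = (-10, 0, -2); a normal to Π is Q_3Q_1 × Q_3P_2 = (-22, 44, 110).
Using Q_3: Π has equation -22x + 44y + 110z = 440.
λ = (n·T − d)/|n|² = (-1540 − 440)/14520 = -3/22.
Reflection = T − 2λn = (11, 3, -13) − (-3/11)·(-22, 44, 110) = (5, 15, 17).

(5, 15, 17)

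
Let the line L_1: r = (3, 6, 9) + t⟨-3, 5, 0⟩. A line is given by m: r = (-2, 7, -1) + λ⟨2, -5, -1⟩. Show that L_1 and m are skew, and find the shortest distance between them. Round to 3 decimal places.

Common perpendicular direction n = (-3, 5, 0) × (2, -5, -1) = (-5, -3, 5).
With w = (-2, 7, -1) − (3, 6, 9) = (-5, 1, -10), w · n = -28.
Since n ≠ 0 the lines are not parallel, and w · n = -28 ≠ 0 so they do not intersect; hence they are skew.
Distance = |w · n| / |n| = |-28| / √59 ≈ 3.645.

3.645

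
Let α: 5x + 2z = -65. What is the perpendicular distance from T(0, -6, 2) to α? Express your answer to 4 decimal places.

n·T − d = (5)·(0) + (0)·(-6) + (2)·(2) − (-65) = 69; |n| = √29.
Distance = |69| / √29 = 69/√29 ≈ 12.8130.

12.8130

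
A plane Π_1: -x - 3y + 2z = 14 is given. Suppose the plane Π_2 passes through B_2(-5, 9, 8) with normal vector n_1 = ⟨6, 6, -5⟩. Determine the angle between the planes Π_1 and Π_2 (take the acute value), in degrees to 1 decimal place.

22.7

Π_2: n_1·r = n_1·B_2 gives 6x + 6y - 5z = -16.
cos θ = |n₁·n₂| / (|n₁||n₂|) = |-34| / (√14 · √97).
θ = arccos(0.92263) ≈ 22.7°.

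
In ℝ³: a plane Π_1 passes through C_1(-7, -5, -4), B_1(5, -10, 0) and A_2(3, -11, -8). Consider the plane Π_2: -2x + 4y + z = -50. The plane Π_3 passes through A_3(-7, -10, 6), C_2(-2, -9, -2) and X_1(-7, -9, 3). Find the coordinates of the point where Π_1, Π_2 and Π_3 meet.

(3, -10, -4)

C_1B_1 = (12, -5, 4), C_1A_2 = (10, -6, -4); a normal to Π_1 is C_1B_1 × C_1A_2 = (44, 88, -22).
Using C_1: Π_1 has equation 44x + 88y - 22z = -660.
A_3C_2 = (5, 1, -8), A_3X_1 = (0, 1, -3); a normal to Π_3 is A_3C_2 × A_3X_1 = (5, 15, 5).
Using A_3: Π_3 has equation 5x + 15y + 5z = -155.
Solving the 3×3 linear system 44x + 88y - 22z = -660, -2x + 4y + z = -50, 5x + 15y + 5z = -155 (e.g. by elimination or Cramer's rule, determinant = 2640) gives (3, -10, -4).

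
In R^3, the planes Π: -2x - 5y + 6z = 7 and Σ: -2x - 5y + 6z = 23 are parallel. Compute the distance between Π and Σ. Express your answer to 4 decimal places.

1.9846

Same normal n = (-2, -5, 6) with |n| = √65; distance = |7 − 23| / |n| = 16/√65 ≈ 1.9846.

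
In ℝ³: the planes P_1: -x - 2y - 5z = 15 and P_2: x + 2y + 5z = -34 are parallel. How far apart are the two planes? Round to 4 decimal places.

Rescale P_2 by 1/(-1): -x - 2y - 5z = 34. Then distance = |15 − 34| / √30 ≈ 3.4689.

3.4689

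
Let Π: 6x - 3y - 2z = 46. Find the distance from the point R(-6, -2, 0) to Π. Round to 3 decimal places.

n·R − d = (6)·(-6) + (-3)·(-2) + (-2)·(0) − 46 = -76; |n| = √49.
Distance = |-76| / √49 = 76/√49 ≈ 10.857.

10.857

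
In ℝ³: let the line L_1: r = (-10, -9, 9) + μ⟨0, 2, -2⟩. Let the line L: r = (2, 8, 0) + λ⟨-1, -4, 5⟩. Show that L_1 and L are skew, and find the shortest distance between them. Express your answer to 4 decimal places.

11.5470

Common perpendicular direction n = (0, 2, -2) × (-1, -4, 5) = (2, 2, 2).
With w = (2, 8, 0) − (-10, -9, 9) = (12, 17, -9), w · n = 40.
Since n ≠ 0 the lines are not parallel, and w · n = 40 ≠ 0 so they do not intersect; hence they are skew.
Distance = |w · n| / |n| = |40| / √12 ≈ 11.5470.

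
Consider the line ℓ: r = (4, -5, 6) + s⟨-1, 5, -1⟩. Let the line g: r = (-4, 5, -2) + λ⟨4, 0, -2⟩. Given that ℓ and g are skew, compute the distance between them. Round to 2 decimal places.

Common perpendicular direction n = (-1, 5, -1) × (4, 0, -2) = (-10, -6, -20).
With w = (-4, 5, -2) − (4, -5, 6) = (-8, 10, -8), w · n = 180.
Distance = |w · n| / |n| = |180| / √536 ≈ 7.77.

7.77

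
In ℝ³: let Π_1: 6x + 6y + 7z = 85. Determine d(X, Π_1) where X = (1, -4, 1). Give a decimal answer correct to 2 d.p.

n·X − d = (6)·(1) + (6)·(-4) + (7)·(1) − 85 = -96; |n| = √121.
Distance = |-96| / √121 = 96/√121 ≈ 8.73.

8.73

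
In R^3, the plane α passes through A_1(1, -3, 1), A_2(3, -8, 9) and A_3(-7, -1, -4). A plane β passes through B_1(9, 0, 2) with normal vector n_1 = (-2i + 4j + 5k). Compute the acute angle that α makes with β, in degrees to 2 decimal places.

19.62

A_1A_2 = (2, -5, 8), A_1A_3 = (-8, 2, -5); a normal to α is A_1A_2 × A_1A_3 = (9, -54, -36).
Using A_1: α has equation 9x - 54y - 36z = 135.
β: n_1·r = n_1·B_1 gives -2x + 4y + 5z = -8.
cos θ = |n₁·n₂| / (|n₁||n₂|) = |-414| / (√4293 · √45).
θ = arccos(0.94192) ≈ 19.62°.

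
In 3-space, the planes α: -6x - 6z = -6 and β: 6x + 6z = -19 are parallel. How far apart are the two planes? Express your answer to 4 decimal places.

2.9463

Rescale β by 1/(-1): -6x - 6z = 19. Then distance = |-6 − 19| / √72 ≈ 2.9463.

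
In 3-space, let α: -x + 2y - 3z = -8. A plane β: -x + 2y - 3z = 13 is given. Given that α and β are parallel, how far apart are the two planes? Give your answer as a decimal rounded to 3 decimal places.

5.612

Same normal n = (-1, 2, -3) with |n| = √14; distance = |-8 − 13| / |n| = 21/√14 ≈ 5.612.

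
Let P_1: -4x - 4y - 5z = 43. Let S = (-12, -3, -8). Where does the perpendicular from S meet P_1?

(-8, 1, -3)

Foot = S − λn with λ = (n·S − d)/|n|² = (100 − 43)/57 = 1.
Foot = (-12, -3, -8) − 1·(-4, -4, -5) = (-8, 1, -3).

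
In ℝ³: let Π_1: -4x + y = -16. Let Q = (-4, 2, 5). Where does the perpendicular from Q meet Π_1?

(4, 0, 5)

Foot = Q − λn with λ = (n·Q − d)/|n|² = (18 − (-16))/17 = 2.
Foot = (-4, 2, 5) − 2·(-4, 1, 0) = (4, 0, 5).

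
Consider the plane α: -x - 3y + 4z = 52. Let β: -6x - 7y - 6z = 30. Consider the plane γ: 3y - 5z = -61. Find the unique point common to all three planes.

(4, -12, 5)

Solving the 3×3 linear system -x - 3y + 4z = 52, -6x - 7y - 6z = 30, 3y - 5z = -61 (e.g. by elimination or Cramer's rule, determinant = -35) gives (4, -12, 5).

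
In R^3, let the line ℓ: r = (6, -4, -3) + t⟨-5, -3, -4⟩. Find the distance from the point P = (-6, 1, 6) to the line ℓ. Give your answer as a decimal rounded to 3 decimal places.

15.760

Taking (6, -4, -3) on ℓ with direction v = (-5, -3, -4): w = P − (6, -4, -3) = (-12, 5, 9), and w × v = (7, -93, 61).
Distance = |w × v| / |v| = √12419 / √50 ≈ 15.760.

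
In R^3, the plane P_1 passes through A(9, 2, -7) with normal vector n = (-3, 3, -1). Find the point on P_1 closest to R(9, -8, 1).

P_1: n·r = n·A gives -3x + 3y - z = -14.
Foot = R − λn with λ = (n·R − d)/|n|² = (-52 − (-14))/19 = -2.
Foot = (9, -8, 1) − (-2)·(-3, 3, -1) = (3, -2, -1).

(3, -2, -1)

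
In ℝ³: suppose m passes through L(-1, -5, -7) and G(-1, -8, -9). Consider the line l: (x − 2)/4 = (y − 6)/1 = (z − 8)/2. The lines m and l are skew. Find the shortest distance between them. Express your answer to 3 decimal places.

5.345

A direction vector for m is G − L = (0, -3, -2).
l has direction (4, 1, 2) through (2, 6, 8).
Common perpendicular direction n = (0, -3, -2) × (4, 1, 2) = (-4, -8, 12).
With w = (2, 6, 8) − (-1, -5, -7) = (3, 11, 15), w · n = 80.
Distance = |w · n| / |n| = |80| / √224 ≈ 5.345.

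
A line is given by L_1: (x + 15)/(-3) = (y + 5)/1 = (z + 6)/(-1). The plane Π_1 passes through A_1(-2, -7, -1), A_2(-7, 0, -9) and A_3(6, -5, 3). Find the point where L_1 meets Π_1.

(-6, -8, -3)

L_1 has direction (-3, 1, -1) through (-15, -5, -6).
A_1A_2 = (-5, 7, -8), A_1A_3 = (8, 2, 4); a normal to Π_1 is A_1A_2 × A_1A_3 = (44, -44, -66).
Using A_1: Π_1 has equation 44x - 44y - 66z = 286.
Substitute r = (-15, -5, -6) + t(-3, 1, -1) into the plane: -44 + (-110)t = 286, so t = -3.
Intersection: (-15, -5, -6) + (-3)·(-3, 1, -1) = (-6, -8, -3).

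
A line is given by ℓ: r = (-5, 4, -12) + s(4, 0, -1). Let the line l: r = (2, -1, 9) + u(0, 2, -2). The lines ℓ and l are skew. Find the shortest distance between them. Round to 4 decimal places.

Common perpendicular direction n = (4, 0, -1) × (0, 2, -2) = (2, 8, 8).
With w = (2, -1, 9) − (-5, 4, -12) = (7, -5, 21), w · n = 142.
Distance = |w · n| / |n| = |142| / √132 ≈ 12.3595.

12.3595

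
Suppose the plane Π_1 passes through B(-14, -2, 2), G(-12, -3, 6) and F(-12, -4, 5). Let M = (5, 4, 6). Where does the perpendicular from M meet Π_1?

BG = (2, -1, 4), BF = (2, -2, 3); a normal to Π_1 is BG × BF = (5, 2, -2).
Using B: Π_1 has equation 5x + 2y - 2z = -78.
Foot = M − λn with λ = (n·M − d)/|n|² = (21 − (-78))/33 = 3.
Foot = (5, 4, 6) − 3·(5, 2, -2) = (-10, -2, 12).

(-10, -2, 12)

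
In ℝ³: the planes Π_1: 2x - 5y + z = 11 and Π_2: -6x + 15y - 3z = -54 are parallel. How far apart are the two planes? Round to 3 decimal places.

1.278

Rescale Π_2 by 1/(-3): 2x - 5y + z = 18. Then distance = |11 − 18| / √30 ≈ 1.278.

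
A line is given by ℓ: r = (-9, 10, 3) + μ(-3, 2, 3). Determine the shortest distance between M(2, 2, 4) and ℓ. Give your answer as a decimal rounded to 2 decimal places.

9.48

Taking (-9, 10, 3) on ℓ with direction v = (-3, 2, 3): w = M − (-9, 10, 3) = (11, -8, 1), and w × v = (-26, -36, -2).
Distance = |w × v| / |v| = √1976 / √22 ≈ 9.48.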